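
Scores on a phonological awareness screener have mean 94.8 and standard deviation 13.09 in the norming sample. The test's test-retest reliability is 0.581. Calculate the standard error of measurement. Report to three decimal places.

8.473

SEM = SD · √(1 − ρ) = 13.09 × √0.419 = 13.09 × 0.6473 = 8.4732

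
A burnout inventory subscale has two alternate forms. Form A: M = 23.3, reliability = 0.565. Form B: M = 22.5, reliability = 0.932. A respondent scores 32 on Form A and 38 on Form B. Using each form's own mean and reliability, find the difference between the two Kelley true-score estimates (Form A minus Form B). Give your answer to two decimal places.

T̂_A = 0.565(32) + 0.435(23.3) = 28.2155
T̂_B = 0.932(38) + 0.068(22.5) = 36.9460
T̂_A − T̂_B = -8.7305

-8.73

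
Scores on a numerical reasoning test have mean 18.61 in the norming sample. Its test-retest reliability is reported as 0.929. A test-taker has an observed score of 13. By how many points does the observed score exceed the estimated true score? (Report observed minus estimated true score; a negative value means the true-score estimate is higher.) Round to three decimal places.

T̂ = 0.929(13) + 0.071(18.61) = 12.077 + 1.32131 = 13.39831 → 13.3983
X − T̂ = 13 − 13.3983 = -0.3983 → -0.398

-0.398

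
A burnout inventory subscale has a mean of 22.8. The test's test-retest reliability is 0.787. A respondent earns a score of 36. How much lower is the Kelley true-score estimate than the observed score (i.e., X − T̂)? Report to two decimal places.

Kelley's formula gives T̂ = 0.787·36 + 0.213·22.8 = 28.332 + 4.8564 = 33.1884.
X − T̂ = 36 − 33.188 = 2.812 → 2.81

2.81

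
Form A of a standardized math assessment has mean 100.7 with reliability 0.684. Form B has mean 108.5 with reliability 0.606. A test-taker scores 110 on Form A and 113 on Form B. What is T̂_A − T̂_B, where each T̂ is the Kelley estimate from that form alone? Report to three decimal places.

T̂_A = 0.684(110) + 0.316(100.7) = 107.06120
T̂_B = 0.606(113) + 0.394(108.5) = 111.22700
T̂_A − T̂_B = -4.16580

-4.166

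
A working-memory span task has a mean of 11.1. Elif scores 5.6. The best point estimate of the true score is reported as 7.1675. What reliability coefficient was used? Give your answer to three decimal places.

T̂ = ρX + (1 − ρ)μ  ⇒  T̂ − μ = ρ(X − μ)
ρ = (T̂ − μ)/(X − μ) = (7.1675 − 11.1) / (5.6 − 11.1) = -3.9325 / -5.5 = 0.71500

0.715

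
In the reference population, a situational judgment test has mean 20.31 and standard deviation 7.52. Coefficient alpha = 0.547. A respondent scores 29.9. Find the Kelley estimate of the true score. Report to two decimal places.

T̂ = 0.547(29.9) + 0.453(20.31) = 16.3553 + 9.20043 = 25.556 → 25.56

25.56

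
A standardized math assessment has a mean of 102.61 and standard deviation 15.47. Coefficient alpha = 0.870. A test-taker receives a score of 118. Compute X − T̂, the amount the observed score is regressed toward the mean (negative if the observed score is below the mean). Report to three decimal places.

2.001

T̂ = 0.870(118) + 0.130(102.61) = 102.660 + 13.33930 = 115.99930 → 115.9993
X − T̂ = 118 − 115.9993 = 2.0007 → 2.001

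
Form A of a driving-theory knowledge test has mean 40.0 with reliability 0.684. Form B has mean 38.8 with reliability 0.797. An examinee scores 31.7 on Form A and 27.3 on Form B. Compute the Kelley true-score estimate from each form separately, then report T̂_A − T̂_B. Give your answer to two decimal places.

T̂_A = 0.684(31.7) + 0.316(40.0) = 34.3228
T̂_B = 0.797(27.3) + 0.203(38.8) = 29.6345
T̂_A − T̂_B = 4.6883

4.69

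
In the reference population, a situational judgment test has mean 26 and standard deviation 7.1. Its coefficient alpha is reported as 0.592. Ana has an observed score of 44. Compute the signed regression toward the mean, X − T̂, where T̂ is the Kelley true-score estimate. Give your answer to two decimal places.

7.34

T̂ = ρX + (1 − ρ)μ
  = 0.592 × 44 + 0.408 × 26
  = 26.048 + 10.608
  = 36.6560
  ≈ 36.656
X − T̂ = 44 − 36.656 = 7.344 → 7.34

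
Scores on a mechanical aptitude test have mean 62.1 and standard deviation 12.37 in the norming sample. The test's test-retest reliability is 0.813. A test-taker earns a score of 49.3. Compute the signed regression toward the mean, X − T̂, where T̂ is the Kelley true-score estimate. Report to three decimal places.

-2.394

T̂ = 0.813(49.3) + 0.187(62.1) = 40.0809 + 11.6127 = 51.69360 → 51.6936
X − T̂ = 49.3 − 51.6936 = -2.3936 → -2.394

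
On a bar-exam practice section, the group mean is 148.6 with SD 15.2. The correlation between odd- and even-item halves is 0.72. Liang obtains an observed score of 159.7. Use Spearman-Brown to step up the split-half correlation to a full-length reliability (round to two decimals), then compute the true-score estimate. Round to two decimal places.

157.92

Spearman-Brown: ρ = 2r/(1 + r) = 2(0.72)/(1 + 0.72) = 1.440/1.72 = 0.8372 → 0.84
T̂ = 0.84(159.7) + 0.16(148.6) = 134.148 + 23.776 = 157.924 → 157.92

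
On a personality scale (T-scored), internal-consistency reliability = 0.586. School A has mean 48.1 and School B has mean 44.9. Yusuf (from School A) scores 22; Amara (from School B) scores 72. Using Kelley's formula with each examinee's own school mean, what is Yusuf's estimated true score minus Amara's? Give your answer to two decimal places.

T̂_Yusuf = 0.586(22) + 0.414(48.1) = 32.8054
T̂_Amara = 0.586(72) + 0.414(44.9) = 60.7806
Difference = 32.8054 − 60.7806 = -27.9752

-27.98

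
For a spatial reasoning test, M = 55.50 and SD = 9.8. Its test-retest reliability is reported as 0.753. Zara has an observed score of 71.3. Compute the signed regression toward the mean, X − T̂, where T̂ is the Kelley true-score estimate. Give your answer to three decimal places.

3.903

Regress the observed score toward the mean by the unreliability: T̂ = 0.753·71.3 + 0.247·55.50 = 53.6889 + 13.70850 = 67.39740.
X − T̂ = 71.3 − 67.3974 = 3.9026 → 3.903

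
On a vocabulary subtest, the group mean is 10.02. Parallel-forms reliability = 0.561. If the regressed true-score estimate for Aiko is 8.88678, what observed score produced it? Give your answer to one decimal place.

8.0

T̂ = ρX + (1 − ρ)μ  ⇒  X = (T̂ − (1 − ρ)μ) / ρ
X = (8.88678 − 0.439 × 10.02) / 0.561 = (8.88678 − 4.39878) / 0.561 = 4.48800 / 0.561 = 8.000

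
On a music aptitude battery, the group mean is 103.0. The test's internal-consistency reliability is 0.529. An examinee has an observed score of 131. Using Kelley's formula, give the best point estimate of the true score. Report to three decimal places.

Kelley's formula gives T̂ = 0.529·131 + 0.471·103.0 = 69.299 + 48.5130 = 117.8120.

117.812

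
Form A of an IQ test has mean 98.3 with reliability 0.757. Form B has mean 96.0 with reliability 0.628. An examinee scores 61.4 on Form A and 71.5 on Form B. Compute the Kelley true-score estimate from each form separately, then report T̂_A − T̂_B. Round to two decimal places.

T̂_A = 0.757(61.4) + 0.243(98.3) = 70.3667
T̂_B = 0.628(71.5) + 0.372(96.0) = 80.6140
T̂_A − T̂_B = -10.2473

-10.25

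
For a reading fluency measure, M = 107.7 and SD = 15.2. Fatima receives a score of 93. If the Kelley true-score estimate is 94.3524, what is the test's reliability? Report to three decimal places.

T̂ = ρX + (1 − ρ)μ  ⇒  T̂ − μ = ρ(X − μ)
ρ = (T̂ − μ)/(X − μ) = (94.3524 − 107.7) / (93 − 107.7) = -13.3476 / -14.7 = 0.90800

0.908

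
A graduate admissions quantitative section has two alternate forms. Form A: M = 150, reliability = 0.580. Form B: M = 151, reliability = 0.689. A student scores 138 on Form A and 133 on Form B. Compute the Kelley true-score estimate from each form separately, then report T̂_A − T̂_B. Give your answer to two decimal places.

4.44

T̂_A = 0.580(138) + 0.420(150) = 143.0400
T̂_B = 0.689(133) + 0.311(151) = 138.5980
T̂_A − T̂_B = 4.4420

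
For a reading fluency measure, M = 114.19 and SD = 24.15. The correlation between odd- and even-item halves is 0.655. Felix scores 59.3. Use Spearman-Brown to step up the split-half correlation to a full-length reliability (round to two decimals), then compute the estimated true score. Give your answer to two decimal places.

Spearman-Brown: ρ = 2r/(1 + r) = 2(0.655)/(1 + 0.655) = 1.3100/1.655 = 0.7915 → 0.79
Regress the observed score toward the mean by the unreliability: T̂ = 0.79·59.3 + 0.21·114.19 = 46.847 + 23.9799 = 70.827.

70.83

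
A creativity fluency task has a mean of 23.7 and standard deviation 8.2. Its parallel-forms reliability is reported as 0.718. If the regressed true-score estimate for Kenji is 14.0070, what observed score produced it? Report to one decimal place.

10.2

T̂ = ρX + (1 − ρ)μ  ⇒  X = (T̂ − (1 − ρ)μ) / ρ
X = (14.0070 − 0.282 × 23.7) / 0.718 = (14.0070 − 6.6834) / 0.718 = 7.3236 / 0.718 = 10.200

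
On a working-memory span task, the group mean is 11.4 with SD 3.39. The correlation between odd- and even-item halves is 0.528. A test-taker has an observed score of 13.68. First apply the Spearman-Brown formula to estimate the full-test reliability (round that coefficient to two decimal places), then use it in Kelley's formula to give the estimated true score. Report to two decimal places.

12.97

Spearman-Brown: ρ = 2r/(1 + r) = 2(0.528)/(1 + 0.528) = 1.0560/1.528 = 0.6911 → 0.69
T̂ = ρX + (1 − ρ)μ
  = 0.69 × 13.68 + 0.31 × 11.4
  = 9.4392 + 3.534
  = 12.973
  ≈ 12.97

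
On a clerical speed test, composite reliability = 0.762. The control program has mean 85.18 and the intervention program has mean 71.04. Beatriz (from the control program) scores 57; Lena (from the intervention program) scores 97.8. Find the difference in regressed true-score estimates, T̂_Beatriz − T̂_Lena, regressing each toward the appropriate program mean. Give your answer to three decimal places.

T̂_Beatriz = 0.762(57) + 0.238(85.18) = 63.70684
T̂_Lena = 0.762(97.8) + 0.238(71.04) = 91.43112
Difference = 63.70684 − 91.43112 = -27.72428

-27.724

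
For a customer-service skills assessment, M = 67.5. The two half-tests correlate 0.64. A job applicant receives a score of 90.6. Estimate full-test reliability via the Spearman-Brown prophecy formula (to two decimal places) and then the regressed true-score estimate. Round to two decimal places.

Spearman-Brown: ρ = 2r/(1 + r) = 2(0.64)/(1 + 0.64) = 1.280/1.64 = 0.7805 → 0.78
Regress the observed score toward the mean by the unreliability: T̂ = 0.78·90.6 + 0.22·67.5 = 70.668 + 14.850 = 85.518.

85.52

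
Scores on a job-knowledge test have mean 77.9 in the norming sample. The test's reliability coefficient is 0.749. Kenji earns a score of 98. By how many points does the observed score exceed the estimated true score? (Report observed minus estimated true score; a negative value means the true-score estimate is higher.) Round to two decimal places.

5.05

T̂ = 0.749(98) + 0.251(77.9) = 73.402 + 19.5529 = 92.9549 → 92.955
X − T̂ = 98 − 92.955 = 5.045 → 5.05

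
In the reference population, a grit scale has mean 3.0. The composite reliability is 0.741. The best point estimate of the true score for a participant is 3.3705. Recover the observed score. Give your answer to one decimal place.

3.5

T̂ = ρX + (1 − ρ)μ  ⇒  X = (T̂ − (1 − ρ)μ) / ρ
X = (3.3705 − 0.259 × 3.0) / 0.741 = (3.3705 − 0.7770) / 0.741 = 2.5935 / 0.741 = 3.500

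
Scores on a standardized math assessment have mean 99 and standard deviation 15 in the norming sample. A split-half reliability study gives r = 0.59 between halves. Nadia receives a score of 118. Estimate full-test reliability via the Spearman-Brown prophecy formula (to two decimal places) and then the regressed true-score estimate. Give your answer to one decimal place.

113.1

Spearman-Brown: ρ = 2r/(1 + r) = 2(0.59)/(1 + 0.59) = 1.180/1.59 = 0.7421 → 0.74
T̂ = 0.74(118) + 0.26(99) = 87.32 + 25.74 = 113.06 → 113.1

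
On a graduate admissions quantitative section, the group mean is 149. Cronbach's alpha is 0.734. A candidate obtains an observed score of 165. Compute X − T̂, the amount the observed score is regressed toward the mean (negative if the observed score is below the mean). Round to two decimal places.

T̂ = 0.734(165) + 0.266(149) = 121.110 + 39.634 = 160.7440 → 160.744
X − T̂ = 165 − 160.744 = 4.256 → 4.26

4.26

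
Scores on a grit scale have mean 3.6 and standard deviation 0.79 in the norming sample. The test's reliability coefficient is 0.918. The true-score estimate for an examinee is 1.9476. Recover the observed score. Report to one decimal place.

1.8

T̂ = ρX + (1 − ρ)μ  ⇒  X = (T̂ − (1 − ρ)μ) / ρ
X = (1.9476 − 0.082 × 3.6) / 0.918 = (1.9476 − 0.2952) / 0.918 = 1.6524 / 0.918 = 1.800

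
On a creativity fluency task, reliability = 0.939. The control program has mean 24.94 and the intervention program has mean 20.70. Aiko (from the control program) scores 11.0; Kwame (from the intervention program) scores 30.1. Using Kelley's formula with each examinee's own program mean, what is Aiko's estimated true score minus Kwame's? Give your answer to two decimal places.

T̂_Aiko = 0.939(11.0) + 0.061(24.94) = 11.8503
T̂_Kwame = 0.939(30.1) + 0.061(20.70) = 29.5266
Difference = 11.8503 − 29.5266 = -17.6763

-17.68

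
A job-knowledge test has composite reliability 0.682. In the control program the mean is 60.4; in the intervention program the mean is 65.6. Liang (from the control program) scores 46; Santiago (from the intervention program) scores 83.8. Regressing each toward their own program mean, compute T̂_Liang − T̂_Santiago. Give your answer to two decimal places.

-27.43

T̂_Liang = 0.682(46) + 0.318(60.4) = 50.5792
T̂_Santiago = 0.682(83.8) + 0.318(65.6) = 78.0124
Difference = 50.5792 − 78.0124 = -27.4332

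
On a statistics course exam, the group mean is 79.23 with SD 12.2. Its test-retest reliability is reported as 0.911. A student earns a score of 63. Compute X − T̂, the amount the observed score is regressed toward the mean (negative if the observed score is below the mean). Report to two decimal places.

T̂ = ρX + (1 − ρ)μ
  = 0.911 × 63 + 0.089 × 79.23
  = 57.393 + 7.05147
  = 64.4445
  ≈ 64.444
X − T̂ = 63 − 64.444 = -1.444 → -1.44

-1.44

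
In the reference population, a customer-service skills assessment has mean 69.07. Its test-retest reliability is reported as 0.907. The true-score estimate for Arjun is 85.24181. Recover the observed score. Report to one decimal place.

86.9

T̂ = ρX + (1 − ρ)μ  ⇒  X = (T̂ − (1 − ρ)μ) / ρ
X = (85.24181 − 0.093 × 69.07) / 0.907 = (85.24181 − 6.42351) / 0.907 = 78.81830 / 0.907 = 86.900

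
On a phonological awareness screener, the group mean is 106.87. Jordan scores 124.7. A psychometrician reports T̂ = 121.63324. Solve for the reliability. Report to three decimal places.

T̂ = ρX + (1 − ρ)μ  ⇒  T̂ − μ = ρ(X − μ)
ρ = (T̂ − μ)/(X − μ) = (121.63324 − 106.87) / (124.7 − 106.87) = 14.76324 / 17.83 = 0.82800

0.828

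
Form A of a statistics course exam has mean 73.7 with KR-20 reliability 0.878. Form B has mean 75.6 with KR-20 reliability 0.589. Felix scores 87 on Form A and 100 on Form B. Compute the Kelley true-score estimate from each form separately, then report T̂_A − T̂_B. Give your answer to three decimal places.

T̂_A = 0.878(87) + 0.122(73.7) = 85.37740
T̂_B = 0.589(100) + 0.411(75.6) = 89.97160
T̂_A − T̂_B = -4.59420

-4.594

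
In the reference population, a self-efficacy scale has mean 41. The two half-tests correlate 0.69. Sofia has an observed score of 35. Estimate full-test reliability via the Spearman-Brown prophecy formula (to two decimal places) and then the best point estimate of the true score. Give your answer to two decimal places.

Spearman-Brown: ρ = 2r/(1 + r) = 2(0.69)/(1 + 0.69) = 1.380/1.69 = 0.8166 → 0.82
Kelley's formula gives T̂ = 0.82·35 + 0.18·41 = 28.70 + 7.38 = 36.080.

36.08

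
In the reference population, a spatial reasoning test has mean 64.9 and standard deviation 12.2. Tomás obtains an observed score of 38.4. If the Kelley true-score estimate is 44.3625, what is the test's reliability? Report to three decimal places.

0.775

T̂ = ρX + (1 − ρ)μ  ⇒  T̂ − μ = ρ(X − μ)
ρ = (T̂ − μ)/(X − μ) = (44.3625 − 64.9) / (38.4 − 64.9) = -20.5375 / -26.5 = 0.77500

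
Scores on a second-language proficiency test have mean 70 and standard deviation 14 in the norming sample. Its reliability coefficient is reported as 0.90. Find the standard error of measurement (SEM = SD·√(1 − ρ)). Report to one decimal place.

SEM = SD · √(1 − ρ) = 14 × √0.10 = 14 × 0.3162 = 4.427

4.4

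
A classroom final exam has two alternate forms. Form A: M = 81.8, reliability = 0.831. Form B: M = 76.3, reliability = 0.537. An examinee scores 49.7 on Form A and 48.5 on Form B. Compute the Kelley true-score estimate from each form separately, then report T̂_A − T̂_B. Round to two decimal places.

T̂_A = 0.831(49.7) + 0.169(81.8) = 55.1249
T̂_B = 0.537(48.5) + 0.463(76.3) = 61.3714
T̂_A − T̂_B = -6.2465

-6.25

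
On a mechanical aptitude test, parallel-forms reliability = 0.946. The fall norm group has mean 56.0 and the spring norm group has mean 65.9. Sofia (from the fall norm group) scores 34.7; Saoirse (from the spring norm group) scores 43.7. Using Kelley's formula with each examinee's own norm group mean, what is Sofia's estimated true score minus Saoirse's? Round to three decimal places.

T̂_Sofia = 0.946(34.7) + 0.054(56.0) = 35.85020
T̂_Saoirse = 0.946(43.7) + 0.054(65.9) = 44.89880
Difference = 35.85020 − 44.89880 = -9.04860

-9.049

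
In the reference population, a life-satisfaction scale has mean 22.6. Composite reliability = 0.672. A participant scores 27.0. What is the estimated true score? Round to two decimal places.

25.56

T̂ = 0.672(27.0) + 0.328(22.6) = 18.1440 + 7.4128 = 25.557 → 25.56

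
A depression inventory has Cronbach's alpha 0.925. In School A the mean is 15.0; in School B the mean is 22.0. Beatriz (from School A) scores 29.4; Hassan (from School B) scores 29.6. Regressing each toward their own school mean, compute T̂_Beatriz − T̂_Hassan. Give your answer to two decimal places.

T̂_Beatriz = 0.925(29.4) + 0.075(15.0) = 28.3200
T̂_Hassan = 0.925(29.6) + 0.075(22.0) = 29.0300
Difference = 28.3200 − 29.0300 = -0.7100

-0.71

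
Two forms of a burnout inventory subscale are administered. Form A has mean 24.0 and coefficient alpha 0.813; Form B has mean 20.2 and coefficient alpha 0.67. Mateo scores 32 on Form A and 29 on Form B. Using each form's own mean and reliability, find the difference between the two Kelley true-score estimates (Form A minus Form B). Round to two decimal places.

T̂_A = 0.813(32) + 0.187(24.0) = 30.5040
T̂_B = 0.67(29) + 0.33(20.2) = 26.0960
T̂_A − T̂_B = 4.4080

4.41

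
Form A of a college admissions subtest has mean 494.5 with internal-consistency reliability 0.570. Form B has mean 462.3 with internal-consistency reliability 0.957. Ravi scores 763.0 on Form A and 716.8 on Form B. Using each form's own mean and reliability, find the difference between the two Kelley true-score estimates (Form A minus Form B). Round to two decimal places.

T̂_A = 0.570(763.0) + 0.430(494.5) = 647.5450
T̂_B = 0.957(716.8) + 0.043(462.3) = 705.8565
T̂_A − T̂_B = -58.3115

-58.31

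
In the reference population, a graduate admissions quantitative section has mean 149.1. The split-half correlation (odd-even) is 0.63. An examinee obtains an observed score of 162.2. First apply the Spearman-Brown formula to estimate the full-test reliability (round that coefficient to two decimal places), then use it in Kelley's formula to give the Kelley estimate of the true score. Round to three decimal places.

Spearman-Brown: ρ = 2r/(1 + r) = 2(0.63)/(1 + 0.63) = 1.260/1.63 = 0.7730 → 0.77
T̂ = 0.77(162.2) + 0.23(149.1) = 124.894 + 34.293 = 159.1870 → 159.187

159.187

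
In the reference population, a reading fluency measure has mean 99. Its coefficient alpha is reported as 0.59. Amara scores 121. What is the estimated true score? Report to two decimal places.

111.98

T̂ = 0.59(121) + 0.41(99) = 71.39 + 40.59 = 111.980 → 111.98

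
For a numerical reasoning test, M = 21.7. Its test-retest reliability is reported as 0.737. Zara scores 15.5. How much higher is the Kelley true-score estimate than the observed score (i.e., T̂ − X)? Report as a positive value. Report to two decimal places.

Weight the observed score by reliability and the mean by (1 − reliability): T̂ = 0.737·15.5 + 0.263·21.7 = 11.4235 + 5.7071 = 17.1306.
T̂ − X = 17.131 − 15.5 = 1.631 → 1.63

1.63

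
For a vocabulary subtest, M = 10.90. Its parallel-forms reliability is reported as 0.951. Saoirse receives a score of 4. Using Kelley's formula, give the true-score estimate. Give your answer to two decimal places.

4.34

T̂ = 0.951(4) + 0.049(10.90) = 3.804 + 0.53410 = 4.338 → 4.34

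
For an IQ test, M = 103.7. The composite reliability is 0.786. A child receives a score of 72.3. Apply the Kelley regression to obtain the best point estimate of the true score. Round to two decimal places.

Weight the observed score by reliability and the mean by (1 − reliability): T̂ = 0.786·72.3 + 0.214·103.7 = 56.8278 + 22.1918 = 79.020.

79.02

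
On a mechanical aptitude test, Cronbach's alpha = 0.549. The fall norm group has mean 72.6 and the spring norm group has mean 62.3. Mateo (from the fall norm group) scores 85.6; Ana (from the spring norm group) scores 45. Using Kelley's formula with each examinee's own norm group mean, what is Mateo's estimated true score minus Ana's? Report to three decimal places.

26.935

T̂_Mateo = 0.549(85.6) + 0.451(72.6) = 79.73700
T̂_Ana = 0.549(45) + 0.451(62.3) = 52.80230
Difference = 79.73700 − 52.80230 = 26.93470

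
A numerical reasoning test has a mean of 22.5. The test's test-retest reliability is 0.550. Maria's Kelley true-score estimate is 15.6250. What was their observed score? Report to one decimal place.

10.0

T̂ = ρX + (1 − ρ)μ  ⇒  X = (T̂ − (1 − ρ)μ) / ρ
X = (15.6250 − 0.450 × 22.5) / 0.550 = (15.6250 − 10.1250) / 0.550 = 5.5000 / 0.550 = 10.000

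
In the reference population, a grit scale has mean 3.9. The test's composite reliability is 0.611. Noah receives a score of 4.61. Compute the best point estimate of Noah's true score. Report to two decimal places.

T̂ = 0.611(4.61) + 0.389(3.9) = 2.81671 + 1.5171 = 4.334 → 4.33

4.33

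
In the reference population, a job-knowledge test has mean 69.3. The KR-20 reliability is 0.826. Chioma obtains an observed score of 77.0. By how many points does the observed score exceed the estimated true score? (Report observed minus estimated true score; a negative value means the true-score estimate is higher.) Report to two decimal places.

1.34

T̂ = ρX + (1 − ρ)μ
  = 0.826 × 77.0 + 0.174 × 69.3
  = 63.6020 + 12.0582
  = 75.6602
  ≈ 75.660
X − T̂ = 77.0 − 75.660 = 1.340 → 1.34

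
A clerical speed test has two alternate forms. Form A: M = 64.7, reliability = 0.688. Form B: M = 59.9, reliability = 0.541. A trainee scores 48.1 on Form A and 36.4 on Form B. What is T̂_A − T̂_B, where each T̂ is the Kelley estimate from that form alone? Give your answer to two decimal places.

6.09

T̂_A = 0.688(48.1) + 0.312(64.7) = 53.2792
T̂_B = 0.541(36.4) + 0.459(59.9) = 47.1865
T̂_A − T̂_B = 6.0927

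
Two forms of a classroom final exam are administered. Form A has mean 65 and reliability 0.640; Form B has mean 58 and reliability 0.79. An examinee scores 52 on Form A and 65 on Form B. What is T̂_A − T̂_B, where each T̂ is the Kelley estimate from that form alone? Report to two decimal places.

T̂_A = 0.640(52) + 0.360(65) = 56.6800
T̂_B = 0.79(65) + 0.21(58) = 63.5300
T̂_A − T̂_B = -6.8500

-6.85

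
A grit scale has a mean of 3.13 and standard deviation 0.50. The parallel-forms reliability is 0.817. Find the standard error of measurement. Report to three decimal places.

0.214

SEM = SD · √(1 − ρ) = 0.50 × √0.183 = 0.50 × 0.4278 = 0.2139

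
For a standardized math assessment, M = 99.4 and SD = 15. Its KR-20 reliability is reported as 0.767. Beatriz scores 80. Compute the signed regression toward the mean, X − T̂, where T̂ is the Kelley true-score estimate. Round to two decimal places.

-4.52

T̂ = ρX + (1 − ρ)μ
  = 0.767 × 80 + 0.233 × 99.4
  = 61.360 + 23.1602
  = 84.5202
  ≈ 84.520
X − T̂ = 80 − 84.520 = -4.520 → -4.52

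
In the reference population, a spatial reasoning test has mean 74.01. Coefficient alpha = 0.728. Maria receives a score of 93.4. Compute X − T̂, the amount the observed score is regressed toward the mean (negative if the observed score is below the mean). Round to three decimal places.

Regress the observed score toward the mean by the unreliability: T̂ = 0.728·93.4 + 0.272·74.01 = 67.9952 + 20.13072 = 88.12592.
X − T̂ = 93.4 − 88.1259 = 5.2741 → 5.274

5.274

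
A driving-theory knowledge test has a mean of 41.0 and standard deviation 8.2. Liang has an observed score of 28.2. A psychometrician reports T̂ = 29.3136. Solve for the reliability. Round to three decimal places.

0.913

T̂ = ρX + (1 − ρ)μ  ⇒  T̂ − μ = ρ(X − μ)
ρ = (T̂ − μ)/(X − μ) = (29.3136 − 41.0) / (28.2 − 41.0) = -11.6864 / -12.8 = 0.91300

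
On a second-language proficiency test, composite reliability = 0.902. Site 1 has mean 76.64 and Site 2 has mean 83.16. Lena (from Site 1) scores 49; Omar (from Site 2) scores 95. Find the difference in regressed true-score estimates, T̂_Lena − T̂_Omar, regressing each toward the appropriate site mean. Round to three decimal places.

-42.131

T̂_Lena = 0.902(49) + 0.098(76.64) = 51.70872
T̂_Omar = 0.902(95) + 0.098(83.16) = 93.83968
Difference = 51.70872 − 93.83968 = -42.13096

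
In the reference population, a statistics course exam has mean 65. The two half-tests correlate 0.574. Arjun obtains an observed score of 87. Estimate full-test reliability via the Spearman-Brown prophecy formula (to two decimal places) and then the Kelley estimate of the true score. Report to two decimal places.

Spearman-Brown: ρ = 2r/(1 + r) = 2(0.574)/(1 + 0.574) = 1.1480/1.574 = 0.7294 → 0.73
T̂ = ρX + (1 − ρ)μ
  = 0.73 × 87 + 0.27 × 65
  = 63.51 + 17.55
  = 81.060
  ≈ 81.06

81.06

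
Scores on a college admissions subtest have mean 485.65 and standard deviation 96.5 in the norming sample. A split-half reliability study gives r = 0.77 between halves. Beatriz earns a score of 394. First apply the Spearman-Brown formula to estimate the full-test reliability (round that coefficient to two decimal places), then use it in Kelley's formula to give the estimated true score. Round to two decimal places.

Spearman-Brown: ρ = 2r/(1 + r) = 2(0.77)/(1 + 0.77) = 1.540/1.77 = 0.8701 → 0.87
T̂ = 0.87(394) + 0.13(485.65) = 342.78 + 63.1345 = 405.914 → 405.91

405.91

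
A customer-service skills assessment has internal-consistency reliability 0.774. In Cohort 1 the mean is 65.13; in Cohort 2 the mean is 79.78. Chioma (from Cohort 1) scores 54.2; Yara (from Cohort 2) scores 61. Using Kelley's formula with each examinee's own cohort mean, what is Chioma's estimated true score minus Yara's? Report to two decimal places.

-8.57

T̂_Chioma = 0.774(54.2) + 0.226(65.13) = 56.6702
T̂_Yara = 0.774(61) + 0.226(79.78) = 65.2443
Difference = 56.6702 − 65.2443 = -8.5741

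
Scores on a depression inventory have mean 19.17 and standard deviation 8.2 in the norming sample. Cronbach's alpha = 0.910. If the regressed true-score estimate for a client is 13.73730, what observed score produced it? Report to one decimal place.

13.2

T̂ = ρX + (1 − ρ)μ  ⇒  X = (T̂ − (1 − ρ)μ) / ρ
X = (13.73730 − 0.090 × 19.17) / 0.910 = (13.73730 − 1.72530) / 0.910 = 12.01200 / 0.910 = 13.200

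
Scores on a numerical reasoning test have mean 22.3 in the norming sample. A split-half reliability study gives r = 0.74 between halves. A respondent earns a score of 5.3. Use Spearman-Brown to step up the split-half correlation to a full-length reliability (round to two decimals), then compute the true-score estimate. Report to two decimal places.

7.85

Spearman-Brown: ρ = 2r/(1 + r) = 2(0.74)/(1 + 0.74) = 1.480/1.74 = 0.8506 → 0.85
T̂ = ρX + (1 − ρ)μ
  = 0.85 × 5.3 + 0.15 × 22.3
  = 4.505 + 3.345
  = 7.850
  ≈ 7.85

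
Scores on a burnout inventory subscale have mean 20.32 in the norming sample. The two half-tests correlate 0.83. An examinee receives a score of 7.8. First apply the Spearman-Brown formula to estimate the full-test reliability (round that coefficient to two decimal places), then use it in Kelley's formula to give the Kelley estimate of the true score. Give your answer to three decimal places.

Spearman-Brown: ρ = 2r/(1 + r) = 2(0.83)/(1 + 0.83) = 1.660/1.83 = 0.9071 → 0.91
T̂ = ρX + (1 − ρ)μ
  = 0.91 × 7.8 + 0.09 × 20.32
  = 7.098 + 1.8288
  = 8.9268
  ≈ 8.927

8.927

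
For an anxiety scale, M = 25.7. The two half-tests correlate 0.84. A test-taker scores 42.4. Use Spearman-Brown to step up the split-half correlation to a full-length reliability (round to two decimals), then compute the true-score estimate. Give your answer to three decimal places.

40.897

Spearman-Brown: ρ = 2r/(1 + r) = 2(0.84)/(1 + 0.84) = 1.680/1.84 = 0.9130 → 0.91
Weight the observed score by reliability and the mean by (1 − reliability): T̂ = 0.91·42.4 + 0.09·25.7 = 38.584 + 2.313 = 40.8970.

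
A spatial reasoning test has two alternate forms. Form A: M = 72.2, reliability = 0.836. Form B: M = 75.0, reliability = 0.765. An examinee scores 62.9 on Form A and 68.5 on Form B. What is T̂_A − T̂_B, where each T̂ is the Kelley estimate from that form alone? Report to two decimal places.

T̂_A = 0.836(62.9) + 0.164(72.2) = 64.4252
T̂_B = 0.765(68.5) + 0.235(75.0) = 70.0275
T̂_A − T̂_B = -5.6023

-5.60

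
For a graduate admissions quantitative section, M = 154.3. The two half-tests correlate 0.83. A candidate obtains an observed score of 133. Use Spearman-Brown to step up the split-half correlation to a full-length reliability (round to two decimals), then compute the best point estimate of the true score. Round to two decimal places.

134.92

Spearman-Brown: ρ = 2r/(1 + r) = 2(0.83)/(1 + 0.83) = 1.660/1.83 = 0.9071 → 0.91
T̂ = ρX + (1 − ρ)μ
  = 0.91 × 133 + 0.09 × 154.3
  = 121.03 + 13.887
  = 134.917
  ≈ 134.92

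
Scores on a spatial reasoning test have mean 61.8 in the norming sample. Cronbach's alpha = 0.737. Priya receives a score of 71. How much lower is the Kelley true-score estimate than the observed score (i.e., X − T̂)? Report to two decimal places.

2.42

Kelley's formula gives T̂ = 0.737·71 + 0.263·61.8 = 52.327 + 16.2534 = 68.5804.
X − T̂ = 71 − 68.580 = 2.420 → 2.42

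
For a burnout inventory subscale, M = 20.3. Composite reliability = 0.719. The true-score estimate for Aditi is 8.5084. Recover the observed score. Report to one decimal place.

3.9

T̂ = ρX + (1 − ρ)μ  ⇒  X = (T̂ − (1 − ρ)μ) / ρ
X = (8.5084 − 0.281 × 20.3) / 0.719 = (8.5084 − 5.7043) / 0.719 = 2.8041 / 0.719 = 3.900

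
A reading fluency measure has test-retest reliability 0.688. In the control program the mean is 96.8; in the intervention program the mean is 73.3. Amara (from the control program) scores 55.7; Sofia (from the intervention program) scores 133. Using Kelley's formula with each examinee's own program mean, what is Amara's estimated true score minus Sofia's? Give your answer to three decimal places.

T̂_Amara = 0.688(55.7) + 0.312(96.8) = 68.52320
T̂_Sofia = 0.688(133) + 0.312(73.3) = 114.37360
Difference = 68.52320 − 114.37360 = -45.85040

-45.850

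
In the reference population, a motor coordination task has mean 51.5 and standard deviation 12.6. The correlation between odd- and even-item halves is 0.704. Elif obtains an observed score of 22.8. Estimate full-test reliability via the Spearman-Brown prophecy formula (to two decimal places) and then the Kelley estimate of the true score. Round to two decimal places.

27.68

Spearman-Brown: ρ = 2r/(1 + r) = 2(0.704)/(1 + 0.704) = 1.4080/1.704 = 0.8263 → 0.83
T̂ = ρX + (1 − ρ)μ
  = 0.83 × 22.8 + 0.17 × 51.5
  = 18.924 + 8.755
  = 27.679
  ≈ 27.68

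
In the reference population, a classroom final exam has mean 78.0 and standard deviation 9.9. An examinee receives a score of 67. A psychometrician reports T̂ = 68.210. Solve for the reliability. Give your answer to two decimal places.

T̂ = ρX + (1 − ρ)μ  ⇒  T̂ − μ = ρ(X − μ)
ρ = (T̂ − μ)/(X − μ) = (68.210 − 78.0) / (67 − 78.0) = -9.790 / -11.0 = 0.8900

0.89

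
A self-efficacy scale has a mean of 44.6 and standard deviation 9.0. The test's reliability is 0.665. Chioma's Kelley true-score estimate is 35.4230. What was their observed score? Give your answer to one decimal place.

30.8

T̂ = ρX + (1 − ρ)μ  ⇒  X = (T̂ − (1 − ρ)μ) / ρ
X = (35.4230 − 0.335 × 44.6) / 0.665 = (35.4230 − 14.9410) / 0.665 = 20.4820 / 0.665 = 30.800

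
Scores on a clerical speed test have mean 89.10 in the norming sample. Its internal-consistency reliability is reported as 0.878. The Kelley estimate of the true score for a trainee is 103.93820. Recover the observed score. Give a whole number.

T̂ = ρX + (1 − ρ)μ  ⇒  X = (T̂ − (1 − ρ)μ) / ρ
X = (103.93820 − 0.122 × 89.10) / 0.878 = (103.93820 − 10.87020) / 0.878 = 93.06800 / 0.878 = 106.00

106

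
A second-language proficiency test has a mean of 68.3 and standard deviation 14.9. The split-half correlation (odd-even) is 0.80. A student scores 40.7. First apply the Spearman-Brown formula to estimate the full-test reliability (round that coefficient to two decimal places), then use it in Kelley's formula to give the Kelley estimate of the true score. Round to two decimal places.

Spearman-Brown: ρ = 2r/(1 + r) = 2(0.80)/(1 + 0.80) = 1.600/1.80 = 0.8889 → 0.89
T̂ = ρX + (1 − ρ)μ
  = 0.89 × 40.7 + 0.11 × 68.3
  = 36.223 + 7.513
  = 43.736
  ≈ 43.74

43.74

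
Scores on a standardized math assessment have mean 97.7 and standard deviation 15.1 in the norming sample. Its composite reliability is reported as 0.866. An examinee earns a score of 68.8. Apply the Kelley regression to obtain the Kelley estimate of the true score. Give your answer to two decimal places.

T̂ = ρX + (1 − ρ)μ
  = 0.866 × 68.8 + 0.134 × 97.7
  = 59.5808 + 13.0918
  = 72.673
  ≈ 72.67

72.67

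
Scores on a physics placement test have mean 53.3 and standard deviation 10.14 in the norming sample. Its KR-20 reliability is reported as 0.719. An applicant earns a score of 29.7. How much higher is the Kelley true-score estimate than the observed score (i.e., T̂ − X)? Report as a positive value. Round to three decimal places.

T̂ = 0.719(29.7) + 0.281(53.3) = 21.3543 + 14.9773 = 36.33160 → 36.3316
T̂ − X = 36.3316 − 29.7 = 6.6316 → 6.632

6.632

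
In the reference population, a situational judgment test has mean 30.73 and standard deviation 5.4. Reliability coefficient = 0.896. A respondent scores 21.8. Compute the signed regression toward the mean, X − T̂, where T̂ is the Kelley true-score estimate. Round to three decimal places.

Kelley's formula gives T̂ = 0.896·21.8 + 0.104·30.73 = 19.5328 + 3.19592 = 22.72872.
X − T̂ = 21.8 − 22.7287 = -0.9287 → -0.929

-0.929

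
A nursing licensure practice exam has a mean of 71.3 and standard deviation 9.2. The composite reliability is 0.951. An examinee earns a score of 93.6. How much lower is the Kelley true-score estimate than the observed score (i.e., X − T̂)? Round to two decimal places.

T̂ = ρX + (1 − ρ)μ
  = 0.951 × 93.6 + 0.049 × 71.3
  = 89.0136 + 3.4937
  = 92.5073
  ≈ 92.507
X − T̂ = 93.6 − 92.507 = 1.093 → 1.09

1.09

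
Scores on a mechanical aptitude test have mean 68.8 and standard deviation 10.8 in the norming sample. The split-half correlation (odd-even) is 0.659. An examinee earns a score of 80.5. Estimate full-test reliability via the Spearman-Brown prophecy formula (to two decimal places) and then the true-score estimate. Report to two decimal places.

78.04

Spearman-Brown: ρ = 2r/(1 + r) = 2(0.659)/(1 + 0.659) = 1.3180/1.659 = 0.7945 → 0.79
Regress the observed score toward the mean by the unreliability: T̂ = 0.79·80.5 + 0.21·68.8 = 63.595 + 14.448 = 78.043.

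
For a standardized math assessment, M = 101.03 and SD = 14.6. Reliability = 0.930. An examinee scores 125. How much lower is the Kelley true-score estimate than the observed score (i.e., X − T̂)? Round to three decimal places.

T̂ = ρX + (1 − ρ)μ
  = 0.930 × 125 + 0.070 × 101.03
  = 116.250 + 7.07210
  = 123.32210
  ≈ 123.3221
X − T̂ = 125 − 123.3221 = 1.6779 → 1.678

1.678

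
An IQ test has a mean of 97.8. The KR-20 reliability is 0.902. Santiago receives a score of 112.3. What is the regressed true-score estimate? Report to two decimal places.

110.88

T̂ = ρX + (1 − ρ)μ
  = 0.902 × 112.3 + 0.098 × 97.8
  = 101.2946 + 9.5844
  = 110.879
  ≈ 110.88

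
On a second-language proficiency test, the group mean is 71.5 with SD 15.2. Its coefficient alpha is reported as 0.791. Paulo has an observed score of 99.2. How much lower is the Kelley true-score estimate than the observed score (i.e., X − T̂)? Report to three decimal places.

T̂ = ρX + (1 − ρ)μ
  = 0.791 × 99.2 + 0.209 × 71.5
  = 78.4672 + 14.9435
  = 93.41070
  ≈ 93.4107
X − T̂ = 99.2 − 93.4107 = 5.7893 → 5.789

5.789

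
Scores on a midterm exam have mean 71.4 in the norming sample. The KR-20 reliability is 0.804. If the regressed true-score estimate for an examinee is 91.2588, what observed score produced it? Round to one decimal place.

96.1

T̂ = ρX + (1 − ρ)μ  ⇒  X = (T̂ − (1 − ρ)μ) / ρ
X = (91.2588 − 0.196 × 71.4) / 0.804 = (91.2588 − 13.9944) / 0.804 = 77.2644 / 0.804 = 96.100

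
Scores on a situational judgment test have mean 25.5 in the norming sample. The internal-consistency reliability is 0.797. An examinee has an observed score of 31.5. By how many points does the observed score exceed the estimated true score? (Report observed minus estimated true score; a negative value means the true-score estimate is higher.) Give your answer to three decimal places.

T̂ = ρX + (1 − ρ)μ
  = 0.797 × 31.5 + 0.203 × 25.5
  = 25.1055 + 5.1765
  = 30.28200
  ≈ 30.2820
X − T̂ = 31.5 − 30.2820 = 1.2180 → 1.218

1.218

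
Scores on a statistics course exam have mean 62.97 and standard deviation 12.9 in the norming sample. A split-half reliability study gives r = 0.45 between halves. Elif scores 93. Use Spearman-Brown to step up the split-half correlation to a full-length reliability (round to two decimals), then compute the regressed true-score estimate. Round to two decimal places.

81.59

Spearman-Brown: ρ = 2r/(1 + r) = 2(0.45)/(1 + 0.45) = 0.900/1.45 = 0.6207 → 0.62
T̂ = 0.62(93) + 0.38(62.97) = 57.66 + 23.9286 = 81.589 → 81.59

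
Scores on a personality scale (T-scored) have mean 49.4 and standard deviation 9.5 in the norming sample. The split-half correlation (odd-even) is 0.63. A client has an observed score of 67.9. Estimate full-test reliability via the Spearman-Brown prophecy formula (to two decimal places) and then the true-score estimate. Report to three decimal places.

63.645

Spearman-Brown: ρ = 2r/(1 + r) = 2(0.63)/(1 + 0.63) = 1.260/1.63 = 0.7730 → 0.77
T̂ = 0.77(67.9) + 0.23(49.4) = 52.283 + 11.362 = 63.6450 → 63.645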